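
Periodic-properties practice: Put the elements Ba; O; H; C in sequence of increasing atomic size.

H < O < C < Ba

H is in period 1, group 1; C is in period 2, group 14; O is in period 2, group 16; Ba is in period 6, group 2.
Across a period the added protons contract the valence shell; down a group each new principal shell makes the atom larger.
These span different periods and groups, so the two trends combine.
O > H: period and group pull opposite ways; the down-group shift dominates (63 vs 32 pm).
C > O: both are in period 2; the period trend gives C the larger value.
Ba > C: both effects reinforce here, so Ba is clearly the larger of the two.
Tabulated atomic radius (pm): H 32, C 75, O 63, Ba 196.
So from smallest to largest: H < O < C < Ba.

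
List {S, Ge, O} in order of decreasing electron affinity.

S, O, Ge

O is in period 2, group 16; S is in period 3, group 16; Ge is in period 4, group 14.
Atoms with high Z_eff and room in the valence shell (especially the halogens) have the most exothermic electron affinities.
Neither a single period nor a single group — weigh both effects.
O > Ge: both effects reinforce here, so O is clearly the higher of the two.
S > O: this pair runs against the simple trend — see the exception note.
Note the exception: S has a higher electron affinity than O, contrary to the simple trend — the compact 2p subshell of O repels the added electron more than S's larger 3p does.
For reference (kJ/mol): O 141, S 200, Ge 119.
So from highest to lowest: S > O > Ge.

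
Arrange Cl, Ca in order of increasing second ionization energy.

Ca < Cl

Consider each +1 ion: Cl⁺ still has 6 valence electrons; Ca⁺ still has 1 valence electron.
All are still removing valence electrons, so compare the +1 ions as you would atoms: IE_2 generally rises across a period (higher Z_eff) and falls down a group (larger shell), subject to the usual subshell exceptions.
Valence configurations: Cl⁺ [Ne]3s²3p⁴, Ca⁺ [Ar]4s¹.
The numbers (kJ/mol): Cl 2298, Ca 1145.
Putting it together, IE_2: Ca < Cl.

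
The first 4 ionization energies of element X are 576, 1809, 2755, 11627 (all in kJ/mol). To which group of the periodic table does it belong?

Group 13

Look for the largest jump between consecutive ionization energies: IE4/IE3 ≈ 4.2, far larger than any earlier ratio.
That jump marks the point where a core electron is being removed. So the atom has 3 valence electrons.
A main-group element with 3 valence electrons is in group 13.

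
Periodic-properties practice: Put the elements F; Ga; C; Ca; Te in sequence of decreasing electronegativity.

C is in period 2, group 14; F is in period 2, group 17; Ca is in period 4, group 2; Ga is in period 4, group 13; Te is in period 5, group 16.
EN rises left→right (higher Z_eff, smaller atoms) and falls top→bottom (larger, more shielded atoms).
Neither a single period nor a single group — weigh both effects.
Ga > Ca: Ga lies to the right of Ca in period 4, so the across-period effect alone puts Ga higher.
Te > Ga: period and group pull opposite ways; the across-period shift dominates (2.10 vs 1.81).
C > Te: period and group pull opposite ways; the down-group shift dominates (2.55 vs 2.10).
F > C: both are in period 2; the period trend gives F the larger value.
Tabulated electronegativity (Pauling): C 2.55, F 3.98, Ca 1.00, Ga 1.81, Te 2.10.
So from highest to lowest: F > C > Te > Ga > Ca.

F > C > Te > Ga > Ca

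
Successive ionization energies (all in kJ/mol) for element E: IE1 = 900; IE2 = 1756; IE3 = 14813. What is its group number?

Look for the largest jump between consecutive ionization energies: IE3/IE2 ≈ 8.4, far larger than any earlier ratio.
That jump marks the point where a core electron is being removed. So the atom has 2 valence electrons.
A main-group element with 2 valence electrons is in group 2.

Group 2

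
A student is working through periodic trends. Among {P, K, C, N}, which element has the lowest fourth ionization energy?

P

The fourth ionization energy removes an electron from the +3 ion. For each element: P³⁺ still has 2 valence electrons; K³⁺ is already 2 electrons into the core; C³⁺ still has 1 valence electron; N³⁺ still has 2 valence electrons.
Usually core removal costs more than valence removal, but here the competition is close: a tightly held n=2 valence electron can cost more to remove than an n=3 core electron, so the actual values have to decide it.
Valence configurations: P³⁺ [Ne]3s², C³⁺ [He]2s¹, N³⁺ [He]2s².
Approximate IE_4 values (kJ/mol): P 4964, K 5877, C 6223, N 7475.
So the fourth ionization energies run P < K < C < N.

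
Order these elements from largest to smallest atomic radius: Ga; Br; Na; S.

Na, Ga, Br, S

Na is in period 3, group 1; S is in period 3, group 16; Ga is in period 4, group 13; Br is in period 4, group 17.
Across a period the added protons contract the valence shell; down a group each new principal shell makes the atom larger.
Here both period and group differ, so the two effects have to be weighed against each other.
Br > S: period and group pull opposite ways; the down-group shift dominates (114 vs 103 pm).
Ga > Br: both are in period 4; the period trend gives Ga the larger value.
Na > Ga: period and group pull opposite ways; the across-period shift dominates (155 vs 124 pm).
For reference (pm): Na 155, S 103, Ga 124, Br 114.
So from largest to smallest: Na > Ga > Br > S.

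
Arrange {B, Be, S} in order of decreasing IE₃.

Be, B, S

Consider each +2 ion: B²⁺ still has 1 valence electron; Be²⁺ is the bare [He] core; S²⁺ still has 4 valence electrons.
Breaking into a closed-shell core is much more expensive than removing a leftover valence electron — Be has the largest IE_3 here.
Valence configurations: B²⁺ [He]2s¹, S²⁺ [Ne]3s²3p².
Approximate IE_3 values (kJ/mol): B 3660, Be 14849, S 3357.
Hence IE_3: S < B < Be.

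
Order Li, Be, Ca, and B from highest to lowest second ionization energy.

The second ionization energy removes an electron from the +1 ion. For each element: Li⁺ is the bare [He] core; Be⁺ still has 1 valence electron; Ca⁺ still has 1 valence electron; B⁺ still has 2 valence electrons.
Pulling an electron out of a noble-gas core costs far more than removing a remaining valence electron, so Li sits at the high end of IE_2.
Valence configurations: Be⁺ [He]2s¹, Ca⁺ [Ar]4s¹, B⁺ [He]2s².
Approximate IE_2 values (kJ/mol): Li 7298, Be 1757, Ca 1145, B 2427.
So the second ionization energies run Ca < Be < B < Li.

Li > B > Be > Ca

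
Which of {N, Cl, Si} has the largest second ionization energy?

Consider each +1 ion: N⁺ still has 4 valence electrons; Cl⁺ still has 6 valence electrons; Si⁺ still has 3 valence electrons.
All are still removing valence electrons, so compare the +1 ions as you would atoms: IE_2 generally rises across a period (higher Z_eff) and falls down a group (larger shell), subject to the usual subshell exceptions.
Valence configurations: N⁺ [He]2s²2p², Cl⁺ [Ne]3s²3p⁴, Si⁺ [Ne]3s²3p¹.
Tabulated IE_2 (kJ/mol): N 2856, Cl 2298, Si 1577.
Hence IE_2: Si < Cl < N.

N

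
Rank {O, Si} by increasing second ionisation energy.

The second ionization energy removes an electron from the +1 ion. For each element: O⁺ still has 5 valence electrons; Si⁺ still has 3 valence electrons.
All are still removing valence electrons, so compare the +1 ions as you would atoms: IE_2 generally rises across a period (higher Z_eff) and falls down a group (larger shell), subject to the usual subshell exceptions.
Valence configurations: O⁺ [He]2s²2p³, Si⁺ [Ne]3s²3p¹.
Tabulated IE_2 (kJ/mol): O 3388, Si 1577.
So the second ionization energies run Si < O.

Si, O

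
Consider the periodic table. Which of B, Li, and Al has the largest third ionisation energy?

After 2 electrons have been removed, what remains? B²⁺ still has 1 valence electron; Li²⁺ is already 1 electron into the core; Al²⁺ still has 1 valence electron.
Breaking into a closed-shell core is much more expensive than removing a leftover valence electron — Li has the largest IE_3 here.
Valence configurations: B²⁺ [He]2s¹, Al²⁺ [Ne]3s¹.
Approximate IE_3 values (kJ/mol): B 3660, Li 11815, Al 2745.
So the third ionization energies run Al < B < Li.

Li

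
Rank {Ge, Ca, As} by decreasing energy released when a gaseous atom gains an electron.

Ca is in period 4, group 2; Ge is in period 4, group 14; As is in period 4, group 15.
Adding an electron releases more energy for atoms nearer the top right (short of the noble gases).
All lie in period 4; the across-period trend (electron affinity increases left to right) applies, with the exception below.
Note the exception: Ge has a higher electron affinity than As, contrary to the simple trend — adding an electron to As's half-filled 4p³ is unfavourable, so Ge (4p²) has the more exothermic EA.
Tabulated electron affinity (kJ/mol): Ca 2, Ge 119, As 78.
So from highest to lowest: Ge > As > Ca.

Ge, As, Ca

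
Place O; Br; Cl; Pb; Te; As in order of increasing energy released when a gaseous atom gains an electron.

Adding an electron releases more energy for atoms nearer the top right (short of the noble gases).
Here both period and group differ, so the two effects have to be weighed against each other.
As > Pb: both effects reinforce here, so As is clearly the higher of the two.
O > As: both effects reinforce here, so O is clearly the higher of the two.
Te > O: this pair runs against the simple trend — see the exception note.
Br > Te: relative to Te, both the across-period and down-group shifts push Br's electron affinity up.
Cl > Br: they share group 17; the group trend gives Cl the larger value.
Note the exception: Te has a higher electron affinity than O, contrary to the simple trend — O's compact 2p subshell gives strong electron–electron repulsion on the added electron.
Tabulated electron affinity (kJ/mol): O 141, Cl 349, As 78, Br 325, Te 190, Pb 35.
So from lowest to highest: Pb < As < O < Te < Br < Cl.

Pb, As, O, Te, Br, Cl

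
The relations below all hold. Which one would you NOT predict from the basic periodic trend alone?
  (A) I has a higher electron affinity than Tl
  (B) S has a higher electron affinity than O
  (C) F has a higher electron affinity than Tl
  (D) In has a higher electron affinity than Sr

The general trend: electron affinity increases across a period and decreases down a group.
(A) I (period 5, group 17) vs Tl (period 6, group 13): the stated order agrees with the simple trend.
(B) S (period 3, group 16) vs O (period 2, group 16): the stated order contradicts the simple trend.
(C) F (period 2, group 17) vs Tl (period 6, group 13): the stated order agrees with the simple trend.
(D) In (period 5, group 13) vs Sr (period 5, group 2): the stated order agrees with the simple trend.
The exception is (B): the compact 2p subshell of O repels the added electron more than S's larger 3p does.

(B)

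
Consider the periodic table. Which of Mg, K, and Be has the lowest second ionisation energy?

The second ionization energy removes an electron from the +1 ion. For each element: Mg⁺ still has 1 valence electron; K⁺ is the bare [Ar] core; Be⁺ still has 1 valence electron.
Core electrons are held far more tightly than valence electrons, so K tops the IE_2 order.
Valence configurations: Mg⁺ [Ne]3s¹, Be⁺ [He]2s¹.
The numbers (kJ/mol): Mg 1451, K 3052, Be 1757.
Hence IE_2: Mg < Be < K.

Mg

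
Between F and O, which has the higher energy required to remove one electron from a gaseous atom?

F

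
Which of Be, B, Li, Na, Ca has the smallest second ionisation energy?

Ca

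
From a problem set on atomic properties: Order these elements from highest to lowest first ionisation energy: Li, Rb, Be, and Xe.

Xe > Be > Li > Rb

Li is in period 2, group 1; Be is in period 2, group 2; Rb is in period 5, group 1; Xe is in period 5, group 18.
IE₁ increases left→right with effective nuclear charge and decreases top→bottom as the valence shell moves farther out.
Here both period and group differ, so the two effects have to be weighed against each other.
Li > Rb: Li sits above Rb in group 1, so the down-group effect alone puts Li higher.
Be > Li: Be lies to the right of Li in period 2, so the across-period effect alone puts Be higher.
Xe > Be: period and group pull opposite ways; the across-period shift dominates (1170 vs 900 kJ/mol).
Tabulated first ionization energy (kJ/mol): Li 520, Be 900, Rb 403, Xe 1170.
So from highest to lowest: Xe > Be > Li > Rb.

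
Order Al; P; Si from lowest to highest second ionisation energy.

The second ionization energy removes an electron from the +1 ion. For each element: Al⁺ still has 2 valence electrons; P⁺ still has 4 valence electrons; Si⁺ still has 3 valence electrons.
All are still removing valence electrons, so compare the +1 ions as you would atoms: IE_2 generally rises across a period (higher Z_eff) and falls down a group (larger shell), subject to the usual subshell exceptions.
Valence configurations: Al⁺ [Ne]3s², P⁺ [Ne]3s²3p², Si⁺ [Ne]3s²3p¹.
Si⁺ loses a lone 3p electron whereas Al⁺ must break into a filled 3s² pair, so IE_2(Al) > IE_2(Si) even though Si has the higher nuclear charge.
Approximate IE_2 values (kJ/mol): Al 1817, P 1907, Si 1577.
So the second ionization energies run Si < Al < P.

Si < Al < P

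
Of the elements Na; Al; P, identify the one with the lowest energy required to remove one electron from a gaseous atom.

Na

Na is in period 3, group 1; Al is in period 3, group 13; P is in period 3, group 15.
Removing the outermost electron gets harder across a period and easier down a group.
All lie in period 3, so first ionization energy increases left to right.
The lowest energy required to remove one electron from a gaseous atom among these belongs to Na.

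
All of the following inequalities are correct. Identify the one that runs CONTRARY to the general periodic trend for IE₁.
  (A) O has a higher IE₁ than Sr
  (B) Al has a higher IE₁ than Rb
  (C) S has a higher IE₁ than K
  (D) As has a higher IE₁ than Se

The general trend: IE₁ increases across a period and decreases down a group.
(A) O (period 2, group 16) vs Sr (period 5, group 2): the stated order agrees with the simple trend.
(B) Al (period 3, group 13) vs Rb (period 5, group 1): the stated order agrees with the simple trend.
(C) S (period 3, group 16) vs K (period 4, group 1): the stated order agrees with the simple trend.
(D) As (period 4, group 15) vs Se (period 4, group 16): the stated order contradicts the simple trend.
The exception is (D): Se (4p⁴) ionizes more easily than half-filled As (4p³).

(D)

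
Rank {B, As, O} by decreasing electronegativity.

O > As > B

B is in period 2, group 13; O is in period 2, group 16; As is in period 4, group 15.
Smaller atoms with higher effective nuclear charge are more electronegative.
Here both period and group differ, so the two effects have to be weighed against each other.
As > B: the two effects oppose for this pair; the across-period effect wins (2.18 vs 2.04).
O > As: both effects reinforce here, so O is clearly the higher of the two.
Approximate values (Pauling): B 2.04, O 3.44, As 2.18.
So from highest to lowest: O > As > B.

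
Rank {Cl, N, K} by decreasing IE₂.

K, N, Cl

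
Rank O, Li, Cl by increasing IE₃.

Cl < O < Li

Consider each +2 ion: O²⁺ still has 4 valence electrons; Li²⁺ is already 1 electron into the core; Cl²⁺ still has 5 valence electrons.
Breaking into a closed-shell core is much more expensive than removing a leftover valence electron — Li has the largest IE_3 here.
Valence configurations: O²⁺ [He]2s²2p², Cl²⁺ [Ne]3s²3p³.
The numbers (kJ/mol): O 5300, Li 11815, Cl 3822.
Putting it together, IE_3: Cl < O < Li.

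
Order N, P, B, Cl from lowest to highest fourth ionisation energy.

P < Cl < N < B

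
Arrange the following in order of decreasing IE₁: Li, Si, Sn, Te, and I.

I > Te > Si > Sn > Li

IE₁ increases left→right with effective nuclear charge and decreases top→bottom as the valence shell moves farther out.
Here both period and group differ, so the two effects have to be weighed against each other.
Sn > Li: period and group pull opposite ways; the across-period shift dominates (709 vs 520 kJ/mol).
Si > Sn: they share group 14; the group trend gives Si the larger value.
Te > Si: the two effects oppose for this pair; the across-period effect wins (869 vs 786 kJ/mol).
I > Te: both are in period 5; the period trend gives I the larger value.
Approximate values (kJ/mol): Li 520, Si 786, Sn 709, Te 869, I 1008.
So from highest to lowest: I > Te > Si > Sn > Li.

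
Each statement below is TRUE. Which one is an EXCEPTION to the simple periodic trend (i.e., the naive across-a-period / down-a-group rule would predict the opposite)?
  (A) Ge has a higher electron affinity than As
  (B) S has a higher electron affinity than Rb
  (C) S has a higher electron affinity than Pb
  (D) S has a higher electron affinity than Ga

(A)

The general trend: electron affinity increases across a period and decreases down a group.
(A) Ge (period 4, group 14) vs As (period 4, group 15): the stated order contradicts the simple trend.
(B) S (period 3, group 16) vs Rb (period 5, group 1): the stated order agrees with the simple trend.
(C) S (period 3, group 16) vs Pb (period 6, group 14): the stated order agrees with the simple trend.
(D) S (period 3, group 16) vs Ga (period 4, group 13): the stated order agrees with the simple trend.
The exception is (A): adding an electron to As's half-filled 4p³ is unfavourable, so Ge (4p²) has the more exothermic EA.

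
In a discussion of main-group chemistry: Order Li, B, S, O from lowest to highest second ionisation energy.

S < B < O < Li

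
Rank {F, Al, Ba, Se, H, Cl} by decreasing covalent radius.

Ba > Al > Se > Cl > F > H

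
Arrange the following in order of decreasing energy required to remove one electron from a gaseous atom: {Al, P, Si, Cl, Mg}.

Cl > P > Si > Mg > Al

Mg is in period 3, group 2; Al is in period 3, group 13; Si is in period 3, group 14; P is in period 3, group 15; Cl is in period 3, group 17.
Removing the outermost electron gets harder across a period and easier down a group.
All lie in period 3; the across-period trend (first ionization energy increases left to right) applies, with the exception below.
Note the exception: Mg has a higher first ionization energy than Al, contrary to the simple trend — Al's single 3p electron is easier to remove than one from Mg's filled 3s².
For reference (kJ/mol): Mg 738, Al 578, Si 786, P 1012, Cl 1251.
So from highest to lowest: Cl > P > Si > Mg > Al.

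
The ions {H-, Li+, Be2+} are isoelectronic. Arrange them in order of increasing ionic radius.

All of these have 2 electrons, so size is governed by nuclear charge alone: the more protons, the stronger the pull on the same electron cloud, and the smaller the ion.
Nuclear charges: Be2+ (Z=4), Li+ (Z=3), H- (Z=1).
Smallest to largest: Be2+ < Li+ < H-.

Be2+, Li+, H-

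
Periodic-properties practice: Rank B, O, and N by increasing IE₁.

B, O, N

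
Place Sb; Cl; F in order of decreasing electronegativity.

F is in period 2, group 17; Cl is in period 3, group 17; Sb is in period 5, group 15.
Smaller atoms with higher effective nuclear charge are more electronegative.
These span different periods and groups, so the two trends combine.
Cl > Sb: both effects reinforce here, so Cl is clearly the higher of the two.
F > Cl: they share group 17; the group trend gives F the larger value.
Approximate values (Pauling): F 3.98, Cl 3.16, Sb 2.05.
So from highest to lowest: F > Cl > Sb.

F, Cl, Sb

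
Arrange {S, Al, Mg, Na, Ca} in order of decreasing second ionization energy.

Na, S, Al, Mg, Ca

Consider each +1 ion: S⁺ still has 5 valence electrons; Al⁺ still has 2 valence electrons; Mg⁺ still has 1 valence electron; Na⁺ is the bare [Ne] core; Ca⁺ still has 1 valence electron.
Breaking into a closed-shell core is much more expensive than removing a leftover valence electron — Na has the largest IE_2 here.
Valence configurations: S⁺ [Ne]3s²3p³, Al⁺ [Ne]3s², Mg⁺ [Ne]3s¹, Ca⁺ [Ar]4s¹.
Tabulated IE_2 (kJ/mol): S 2252, Al 1817, Mg 1451, Na 4562, Ca 1145.
Putting it together, IE_2: Ca < Mg < Al < S < Na.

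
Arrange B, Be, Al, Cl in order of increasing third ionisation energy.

Al, B, Cl, Be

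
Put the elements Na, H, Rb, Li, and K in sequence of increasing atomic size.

H < Li < Na < K < Rb

H is in period 1, group 1; Li is in period 2, group 1; Na is in period 3, group 1; K is in period 4, group 1; Rb is in period 5, group 1.
Across a period the added protons contract the valence shell; down a group each new principal shell makes the atom larger.
All are in group 1, so atomic radius increases down the group.
So from smallest to largest: H < Li < Na < K < Rb.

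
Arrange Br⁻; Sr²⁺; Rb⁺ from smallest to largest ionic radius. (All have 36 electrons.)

All of these have 36 electrons, so size is governed by nuclear charge alone: the more protons, the stronger the pull on the same electron cloud, and the smaller the ion.
Nuclear charges: Sr²⁺ (Z=38), Rb⁺ (Z=37), Br⁻ (Z=35).
Smallest to largest: Sr²⁺ < Rb⁺ < Br⁻.

Sr²⁺ < Rb⁺ < Br⁻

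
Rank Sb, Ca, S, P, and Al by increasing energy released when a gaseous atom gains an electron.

Al is in period 3, group 13; P is in period 3, group 15; S is in period 3, group 16; Ca is in period 4, group 2; Sb is in period 5, group 15.
Adding an electron releases more energy for atoms nearer the top right (short of the noble gases).
Here both period and group differ, so the two effects have to be weighed against each other.
Al > Ca: relative to Ca, both the across-period and down-group shifts push Al's electron affinity up.
P > Al: both are in period 3; the period trend gives P the larger value.
Sb > P: this pair runs against the simple trend — see the exception note.
S > Sb: both effects reinforce here, so S is clearly the higher of the two.
Note the exception: Sb has a higher electron affinity than P, contrary to the simple trend — both are half-filled np³, but the pairing/repulsion penalty for the added electron shrinks as the p orbitals become larger and more diffuse down the group, and for Sb that outweighs the weaker nuclear attraction.
Approximate values (kJ/mol): Al 42, P 72, S 200, Ca 2, Sb 103.
So from lowest to highest: Ca < Al < P < Sb < S.

Ca < Al < P < Sb < S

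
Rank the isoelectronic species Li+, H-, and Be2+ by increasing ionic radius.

All of these have 2 electrons, so size is governed by nuclear charge alone: the more protons, the stronger the pull on the same electron cloud, and the smaller the ion.
Nuclear charges: Be2+ (Z=4), Li+ (Z=3), H- (Z=1).
Smallest to largest: Be2+ < Li+ < H-.

Be2+, Li+, H-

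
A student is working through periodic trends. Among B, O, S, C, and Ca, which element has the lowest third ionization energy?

IE_3 is the cost of taking one more electron from the +2 cation: B²⁺ still has 1 valence electron; O²⁺ still has 4 valence electrons; S²⁺ still has 4 valence electrons; C²⁺ still has 2 valence electrons; Ca²⁺ is the bare [Ar] core.
Usually core removal costs more than valence removal, but here the competition is close: a tightly held n=2 valence electron can cost more to remove than an n=3 core electron, so the actual values have to decide it.
Valence configurations: B²⁺ [He]2s¹, O²⁺ [He]2s²2p², S²⁺ [Ne]3s²3p², C²⁺ [He]2s².
Tabulated IE_3 (kJ/mol): B 3660, O 5300, S 3357, C 4620, Ca 4912.
Overall IE_3 order: S < B < C < Ca < O.

S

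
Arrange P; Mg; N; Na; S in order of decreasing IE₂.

After 1 electron has been removed, what remains? P⁺ still has 4 valence electrons; Mg⁺ still has 1 valence electron; N⁺ still has 4 valence electrons; Na⁺ is the bare [Ne] core; S⁺ still has 5 valence electrons.
Breaking into a closed-shell core is much more expensive than removing a leftover valence electron — Na has the largest IE_2 here.
Valence configurations: P⁺ [Ne]3s²3p², Mg⁺ [Ne]3s¹, N⁺ [He]2s²2p², S⁺ [Ne]3s²3p³.
The numbers (kJ/mol): P 1907, Mg 1451, N 2856, Na 4562, S 2252.
So the second ionization energies run Mg < P < S < N < Na.

Na > N > S > P > Mg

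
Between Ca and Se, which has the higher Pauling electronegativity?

Ca is in period 4, group 2; Se is in period 4, group 16.
Smaller atoms with higher effective nuclear charge are more electronegative.
All lie in period 4, so electronegativity increases left to right.
So Se has the higher Pauling electronegativity (Se > Ca).

Se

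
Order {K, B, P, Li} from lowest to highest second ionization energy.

P, B, K, Li

Consider each +1 ion: K⁺ is the bare [Ar] core; B⁺ still has 2 valence electrons; P⁺ still has 4 valence electrons; Li⁺ is the bare [He] core.
Core electrons are held far more tightly than valence electrons, so K and Li top the IE_2 order.
Valence configurations: B⁺ [He]2s², P⁺ [Ne]3s²3p².
Approximate IE_2 values (kJ/mol): K 3052, B 2427, P 1907, Li 7298.
So the second ionization energies run P < B < K < Li.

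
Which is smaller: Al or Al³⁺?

Forming Al³⁺ removes 3 electrons from Al. Fewer electrons for the same nuclear charge means less shielding and a higher Z_eff on the remaining electrons, and for main-group metals the entire outer shell is lost.
A cation is smaller than its parent atom: Al³⁺ < Al.

Al³⁺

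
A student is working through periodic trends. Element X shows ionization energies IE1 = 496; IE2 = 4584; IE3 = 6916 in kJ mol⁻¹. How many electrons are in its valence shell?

1

Look for the largest jump between consecutive ionization energies: IE2/IE1 ≈ 9.2, far larger than any earlier ratio.
That jump marks the point where a core electron is being removed. So the atom has 1 valence electron.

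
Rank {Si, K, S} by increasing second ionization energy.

Si, S, K

IE_2 is the cost of taking one more electron from the +1 cation: Si⁺ still has 3 valence electrons; K⁺ is the bare [Ar] core; S⁺ still has 5 valence electrons.
Core electrons are held far more tightly than valence electrons, so K tops the IE_2 order.
Valence configurations: Si⁺ [Ne]3s²3p¹, S⁺ [Ne]3s²3p³.
Tabulated IE_2 (kJ/mol): Si 1577, K 3052, S 2252.
Putting it together, IE_2: Si < S < K.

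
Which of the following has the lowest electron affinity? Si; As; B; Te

B

B is in period 2, group 13; Si is in period 3, group 14; As is in period 4, group 15; Te is in period 5, group 16.
Atoms with high Z_eff and room in the valence shell (especially the halogens) have the most exothermic electron affinities.
These sit on a diagonal, where the across-period and down-group effects partly cancel.
As > B: period and group pull opposite ways; the across-period shift dominates (78 vs 27 kJ/mol).
Si > As: period and group pull opposite ways; the down-group shift dominates (134 vs 78 kJ/mol).
Te > Si: the two effects oppose for this pair; the across-period effect wins (190 vs 134 kJ/mol).
For reference (kJ/mol): B 27, Si 134, As 78, Te 190.
The lowest electron affinity among these belongs to B.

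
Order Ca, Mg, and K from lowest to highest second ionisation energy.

Ca < Mg < K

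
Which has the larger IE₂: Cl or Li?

Li

The second ionization energy removes an electron from the +1 ion. For each element: Cl⁺ still has 6 valence electrons; Li⁺ is the bare [He] core.
Breaking into a closed-shell core is much more expensive than removing a leftover valence electron — Li has the largest IE_2 here.
Tabulated IE_2 (kJ/mol): Cl 2298, Li 7298.
Putting it together, IE_2: Cl < Li.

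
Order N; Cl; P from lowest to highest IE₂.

P, Cl, N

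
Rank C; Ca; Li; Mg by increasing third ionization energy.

IE_3 is the cost of taking one more electron from the +2 cation: C²⁺ still has 2 valence electrons; Ca²⁺ is the bare [Ar] core; Li²⁺ is already 1 electron into the core; Mg²⁺ is the bare [Ne] core.
Breaking into a closed-shell core is much more expensive than removing a leftover valence electron — Ca, Mg and Li have the largest IE_3 here.
Approximate IE_3 values (kJ/mol): C 4620, Ca 4912, Li 11815, Mg 7733.
Overall IE_3 order: C < Ca < Mg < Li.

C < Ca < Mg < Li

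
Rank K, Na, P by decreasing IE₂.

IE_2 is the cost of taking one more electron from the +1 cation: K⁺ is the bare [Ar] core; Na⁺ is the bare [Ne] core; P⁺ still has 4 valence electrons.
Breaking into a closed-shell core is much more expensive than removing a leftover valence electron — K and Na have the largest IE_2 here.
Tabulated IE_2 (kJ/mol): K 3052, Na 4562, P 1907.
So the second ionization energies run P < K < Na.

Na > K > P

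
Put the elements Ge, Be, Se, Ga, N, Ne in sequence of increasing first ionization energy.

Be is in period 2, group 2; N is in period 2, group 15; Ne is in period 2, group 18; Ga is in period 4, group 13; Ge is in period 4, group 14; Se is in period 4, group 16.
Across a period the outer electron is held more tightly (higher IE₁); down a group it sits in a higher shell, more shielded, and comes off more easily.
Neither a single period nor a single group — weigh both effects.
Ge > Ga: Ge lies to the right of Ga in period 4, so the across-period effect alone puts Ge higher.
Be > Ge: the two effects oppose for this pair; the down-group effect wins (900 vs 762 kJ/mol).
Se > Be: the two effects oppose for this pair; the across-period effect wins (941 vs 900 kJ/mol).
N > Se: period and group pull opposite ways; the down-group shift dominates (1402 vs 941 kJ/mol).
Ne > N: both are in period 2; the period trend gives Ne the larger value.
Tabulated first ionization energy (kJ/mol): Be 900, N 1402, Ne 2081, Ga 579, Ge 762, Se 941.
So from lowest to highest: Ga < Ge < Be < Se < N < Ne.

Ga, Ge, Be, Se, N, Ne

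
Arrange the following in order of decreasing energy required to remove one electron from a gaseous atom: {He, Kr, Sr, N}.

He > N > Kr > Sr

First ionization energy rises across a period (greater Z_eff holds electrons more tightly) and falls down a group (valence electrons are farther from the nucleus).
These span different periods and groups, so the two trends combine.
Kr > Sr: relative to Sr, both the across-period and down-group shifts push Kr's first ionization energy up.
N > Kr: the two effects oppose for this pair; the down-group effect wins (1402 vs 1351 kJ/mol).
He > N: both effects reinforce here, so He is clearly the higher of the two.
For reference (kJ/mol): He 2372, N 1402, Kr 1351, Sr 550.
So from highest to lowest: He > N > Kr > Sr.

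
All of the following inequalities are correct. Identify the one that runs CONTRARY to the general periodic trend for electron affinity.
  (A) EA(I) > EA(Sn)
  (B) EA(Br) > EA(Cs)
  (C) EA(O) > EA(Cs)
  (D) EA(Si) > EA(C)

(D)

The general trend: electron affinity increases across a period and decreases down a group.
(A) I (period 5, group 17) vs Sn (period 5, group 14): the stated order agrees with the simple trend.
(B) Br (period 4, group 17) vs Cs (period 6, group 1): the stated order agrees with the simple trend.
(C) O (period 2, group 16) vs Cs (period 6, group 1): the stated order agrees with the simple trend.
(D) Si (period 3, group 14) vs C (period 2, group 14): the stated order contradicts the simple trend.
The exception is (D): Si's larger, more diffuse 3p orbitals accept an added electron slightly more readily than C's compact 2p.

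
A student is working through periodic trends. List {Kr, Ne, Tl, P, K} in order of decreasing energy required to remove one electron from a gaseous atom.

Ne, Kr, P, Tl, K

Across a period the outer electron is held more tightly (higher IE₁); down a group it sits in a higher shell, more shielded, and comes off more easily.
These span different periods and groups, so the two trends combine.
Tl > K: the two effects oppose for this pair; the across-period effect wins (589 vs 419 kJ/mol).
P > Tl: both effects reinforce here, so P is clearly the higher of the two.
Kr > P: period and group pull opposite ways; the across-period shift dominates (1351 vs 1012 kJ/mol).
Ne > Kr: Ne sits above Kr in group 18, so the down-group effect alone puts Ne higher.
For reference (kJ/mol): Ne 2081, P 1012, K 419, Kr 1351, Tl 589.
So from highest to lowest: Ne > Kr > P > Tl > K.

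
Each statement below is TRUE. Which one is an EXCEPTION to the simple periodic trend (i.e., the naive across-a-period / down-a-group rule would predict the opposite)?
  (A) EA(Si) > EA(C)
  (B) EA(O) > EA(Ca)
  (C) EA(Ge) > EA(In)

(A)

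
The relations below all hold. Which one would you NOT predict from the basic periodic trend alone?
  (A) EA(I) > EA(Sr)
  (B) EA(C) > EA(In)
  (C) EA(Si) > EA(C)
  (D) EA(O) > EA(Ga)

(C)

The general trend: electron affinity increases across a period and decreases down a group.
(A) I (period 5, group 17) vs Sr (period 5, group 2): the stated order agrees with the simple trend.
(B) C (period 2, group 14) vs In (period 5, group 13): the stated order agrees with the simple trend.
(C) Si (period 3, group 14) vs C (period 2, group 14): the stated order contradicts the simple trend.
(D) O (period 2, group 16) vs Ga (period 4, group 13): the stated order agrees with the simple trend.
The exception is (C): Si's larger, more diffuse 3p orbitals accept an added electron slightly more readily than C's compact 2p.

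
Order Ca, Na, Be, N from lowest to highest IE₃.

N < Ca < Na < Be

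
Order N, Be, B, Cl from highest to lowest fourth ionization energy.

B > Be > N > Cl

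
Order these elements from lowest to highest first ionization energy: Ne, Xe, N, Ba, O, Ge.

Ba < Ge < Xe < O < N < Ne

Removing the outermost electron gets harder across a period and easier down a group.
Neither a single period nor a single group — weigh both effects.
Ge > Ba: both effects reinforce here, so Ge is clearly the higher of the two.
Xe > Ge: the two effects oppose for this pair; the across-period effect wins (1170 vs 762 kJ/mol).
O > Xe: period and group pull opposite ways; the down-group shift dominates (1314 vs 1170 kJ/mol).
N > O: this pair runs against the simple trend — see the exception note.
Ne > N: Ne lies to the right of N in period 2, so the across-period effect alone puts Ne higher.
Note the exception: N has a higher first ionization energy than O, contrary to the simple trend — pairing an electron in O's 2p⁴ costs repulsion energy, so O ionizes more easily than half-filled N (2p³).
For reference (kJ/mol): N 1402, O 1314, Ne 2081, Ge 762, Xe 1170, Ba 503.
So from lowest to highest: Ba < Ge < Xe < O < N < Ne.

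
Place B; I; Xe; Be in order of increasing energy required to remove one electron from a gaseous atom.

Removing the outermost electron gets harder across a period and easier down a group.
Here both period and group differ, so the two effects have to be weighed against each other.
Be > B: this pair runs against the simple trend — see the exception note.
I > Be: the two effects oppose for this pair; the across-period effect wins (1008 vs 900 kJ/mol).
Xe > I: both are in period 5; the period trend gives Xe the larger value.
Note the exception: Be has a higher first ionization energy than B, contrary to the simple trend — removing B's lone 2p electron is easier than breaking Be's filled 2s².
Approximate values (kJ/mol): Be 900, B 801, I 1008, Xe 1170.
So from lowest to highest: B < Be < I < Xe.

B < Be < I < Xe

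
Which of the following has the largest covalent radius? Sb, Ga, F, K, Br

K

Atomic radius shrinks across a period as nuclear charge pulls the same shell inward, and grows down a group as new shells are added.
Here both period and group differ, so the two effects have to be weighed against each other.
Br > F: Br sits below F in group 17, so the down-group effect alone puts Br larger.
Ga > Br: both are in period 4; the period trend gives Ga the larger value.
Sb > Ga: the two effects oppose for this pair; the down-group effect wins (140 vs 124 pm).
K > Sb: period and group pull opposite ways; the across-period shift dominates (196 vs 140 pm).
Tabulated atomic radius (pm): F 64, K 196, Ga 124, Br 114, Sb 140.
The largest covalent radius among these belongs to K.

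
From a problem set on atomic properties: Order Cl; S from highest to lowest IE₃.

After 2 electrons have been removed, what remains? Cl²⁺ still has 5 valence electrons; S²⁺ still has 4 valence electrons.
All are still removing valence electrons, so compare the +2 ions as you would atoms: IE_3 generally rises across a period (higher Z_eff) and falls down a group (larger shell), subject to the usual subshell exceptions.
Valence configurations: Cl²⁺ [Ne]3s²3p³, S²⁺ [Ne]3s²3p².
The numbers (kJ/mol): Cl 3822, S 3357.
Overall IE_3 order: S < Cl.

Cl > S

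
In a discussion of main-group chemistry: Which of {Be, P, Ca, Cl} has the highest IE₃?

IE_3 is the cost of taking one more electron from the +2 cation: Be²⁺ is the bare [He] core; P²⁺ still has 3 valence electrons; Ca²⁺ is the bare [Ar] core; Cl²⁺ still has 5 valence electrons.
Breaking into a closed-shell core is much more expensive than removing a leftover valence electron — Ca and Be have the largest IE_3 here.
Valence configurations: P²⁺ [Ne]3s²3p¹, Cl²⁺ [Ne]3s²3p³.
Tabulated IE_3 (kJ/mol): Be 14849, P 2914, Ca 4912, Cl 3822.
Putting it together, IE_3: P < Cl < Ca < Be.

Be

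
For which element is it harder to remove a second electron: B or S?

B

The second ionization energy removes an electron from the +1 ion. For each element: B⁺ still has 2 valence electrons; S⁺ still has 5 valence electrons.
All are still removing valence electrons, so compare the +1 ions as you would atoms: IE_2 generally rises across a period (higher Z_eff) and falls down a group (larger shell), subject to the usual subshell exceptions.
Valence configurations: B⁺ [He]2s², S⁺ [Ne]3s²3p³.
The numbers (kJ/mol): B 2427, S 2252.
Hence IE_2: S < B.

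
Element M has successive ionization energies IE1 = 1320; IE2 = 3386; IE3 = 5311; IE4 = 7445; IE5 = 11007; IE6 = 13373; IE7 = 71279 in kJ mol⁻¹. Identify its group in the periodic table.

Group 16

Look for the largest jump between consecutive ionization energies: IE7/IE6 ≈ 5.3, far larger than any earlier ratio.
That jump marks the point where a core electron is being removed. So the atom has 6 valence electrons.
A main-group element with 6 valence electrons is in group 16.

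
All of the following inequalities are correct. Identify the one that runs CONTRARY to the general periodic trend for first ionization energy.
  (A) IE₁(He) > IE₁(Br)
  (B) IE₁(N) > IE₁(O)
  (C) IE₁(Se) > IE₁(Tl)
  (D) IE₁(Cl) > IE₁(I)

The general trend: first ionization energy increases across a period and decreases down a group.
(A) He (period 1, group 18) vs Br (period 4, group 17): the stated order agrees with the simple trend.
(B) N (period 2, group 15) vs O (period 2, group 16): the stated order contradicts the simple trend.
(C) Se (period 4, group 16) vs Tl (period 6, group 13): the stated order agrees with the simple trend.
(D) Cl (period 3, group 17) vs I (period 5, group 17): the stated order agrees with the simple trend.
The exception is (B): pairing an electron in O's 2p⁴ costs repulsion energy, so O ionizes more easily than half-filled N (2p³).

(B)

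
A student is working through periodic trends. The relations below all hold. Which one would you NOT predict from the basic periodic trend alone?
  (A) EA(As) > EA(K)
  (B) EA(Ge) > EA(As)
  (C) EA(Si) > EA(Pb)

The general trend: electron affinity increases across a period and decreases down a group.
(A) As (period 4, group 15) vs K (period 4, group 1): the stated order agrees with the simple trend.
(B) Ge (period 4, group 14) vs As (period 4, group 15): the stated order contradicts the simple trend.
(C) Si (period 3, group 14) vs Pb (period 6, group 14): the stated order agrees with the simple trend.
The exception is (B): adding an electron to As's half-filled 4p³ is unfavourable, so Ge (4p²) has the more exothermic EA.

(B)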